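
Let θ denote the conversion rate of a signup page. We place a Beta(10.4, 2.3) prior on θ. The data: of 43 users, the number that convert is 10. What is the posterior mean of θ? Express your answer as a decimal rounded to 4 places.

The binomial likelihood is conjugate to the Beta prior: with 10 successes and 33 failures, the posterior is Beta(10.4+10, 2.3+33) = Beta(20.4, 35.3).
Posterior mean = α/(α+β) = 20.4/55.7 = 0.3662.

Posterior mean ≈ 0.3662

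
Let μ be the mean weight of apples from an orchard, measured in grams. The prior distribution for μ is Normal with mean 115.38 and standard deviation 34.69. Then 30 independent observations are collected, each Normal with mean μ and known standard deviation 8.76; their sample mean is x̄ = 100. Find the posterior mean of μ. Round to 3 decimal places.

Prior precision 1/τ₀² = 1/34.69² = 0.00083098; data precision n/σ² = 30/8.76² = 0.390943.
Posterior precision = 0.00083098 + 0.390943 = 0.391774.
Posterior mean = (0.00083098·115.38 + 0.390943·100) / 0.391774 = 100.033.

Posterior mean ≈ 100.033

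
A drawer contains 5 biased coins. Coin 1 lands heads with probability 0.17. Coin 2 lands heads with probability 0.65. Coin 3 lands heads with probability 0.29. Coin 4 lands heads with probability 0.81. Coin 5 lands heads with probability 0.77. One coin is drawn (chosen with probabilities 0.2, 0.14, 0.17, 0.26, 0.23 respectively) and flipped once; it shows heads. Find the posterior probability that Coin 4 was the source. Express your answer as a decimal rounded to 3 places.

Posterior probability ≈ 0.375

Tabulate prior·likelihood by source: [1] prior 0.2, lik 0.17, product 0.03400; [2] prior 0.14, lik 0.65, product 0.09100; [3] prior 0.17, lik 0.29, product 0.04930; [4] prior 0.26, lik 0.81, product 0.2106; [5] prior 0.23, lik 0.77, product 0.1771.
Normalizing constant = 0.56200; the posterior for Coin 4 is its product over the sum, 0.2106/0.56200 = 0.375.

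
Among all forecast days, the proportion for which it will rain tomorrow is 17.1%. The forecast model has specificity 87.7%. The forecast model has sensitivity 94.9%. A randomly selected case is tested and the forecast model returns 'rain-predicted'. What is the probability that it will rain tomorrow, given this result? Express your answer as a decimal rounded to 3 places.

P(H | E) ≈ 0.614

Write H for 'it will rain tomorrow'. Prior odds H:¬H = 0.171/0.829 = 0.20627. For the 'rain-predicted' outcome, the likelihood ratio is 0.949/0.123 = 7.7154.
Posterior odds = 0.20627 × 7.7154 = 1.5915, so P(H|E) = 1.5915/(1+1.5915) = 0.614.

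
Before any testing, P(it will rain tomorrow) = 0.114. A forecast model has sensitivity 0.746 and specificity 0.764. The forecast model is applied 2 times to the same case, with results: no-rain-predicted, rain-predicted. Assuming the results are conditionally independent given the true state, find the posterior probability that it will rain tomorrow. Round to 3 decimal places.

With H the event that it will rain tomorrow, the joint likelihood of the observed sequence is P(data|H) = 0.254·0.746 = 0.18948 and P(data|¬H) = 0.764·0.236 = 0.18030.
Bayes: P(H|data) = 0.114·0.18948 / (0.114·0.18948 + 0.886·0.18030) = 0.021601/0.18135 = 0.1191.

Posterior P(H) ≈ 0.119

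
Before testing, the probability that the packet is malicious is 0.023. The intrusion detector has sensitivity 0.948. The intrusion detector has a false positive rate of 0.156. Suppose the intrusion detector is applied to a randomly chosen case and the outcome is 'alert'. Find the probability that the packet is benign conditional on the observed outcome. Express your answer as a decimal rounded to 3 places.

P(¬H | E) ≈ 0.875

Let H be the event that the packet is malicious. P(H) = 0.023, so P(¬H) = 0.977. With E the 'alert' result, P(E|H) = 0.948 and P(E|¬H) = 0.156.
P(E) = 0.948·0.023 + 0.156·0.977 = 0.021804 + 0.15241 = 0.17422.
By Bayes' theorem, P(H|E) = 0.021804 / 0.17422 = 0.125. Hence P(¬H|E) = 1 − 0.125 = 0.875.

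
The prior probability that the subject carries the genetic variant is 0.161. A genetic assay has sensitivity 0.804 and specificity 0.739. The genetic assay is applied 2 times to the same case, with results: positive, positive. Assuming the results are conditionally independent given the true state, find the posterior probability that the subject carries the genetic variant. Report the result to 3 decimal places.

Let H be the event that the subject carries the genetic variant; start with P(H) = 0.161. P('positive'|H) = 0.804, P('positive'|¬H) = 0.261.
Update on result 1 ('positive'): P(H) ← 0.804·0.1610 / (0.804·0.1610 + 0.261·0.8390) = 0.12944/0.34842 = 0.3715.
Update on result 2 ('positive'): P(H) ← 0.804·0.3715 / (0.804·0.3715 + 0.261·0.6285) = 0.29870/0.46273 = 0.6455.

Posterior P(H) ≈ 0.646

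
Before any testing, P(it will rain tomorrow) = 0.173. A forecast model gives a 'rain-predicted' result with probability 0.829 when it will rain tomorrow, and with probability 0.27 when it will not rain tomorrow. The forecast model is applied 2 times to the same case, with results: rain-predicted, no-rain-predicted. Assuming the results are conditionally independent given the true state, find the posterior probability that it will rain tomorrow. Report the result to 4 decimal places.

Posterior P(H) ≈ 0.1308

With H the event that it will rain tomorrow, the joint likelihood of the observed sequence is P(data|H) = 0.829·0.171 = 0.14176 and P(data|¬H) = 0.27·0.73 = 0.19710.
Bayes: P(H|data) = 0.173·0.14176 / (0.173·0.14176 + 0.827·0.19710) = 0.024524/0.18753 = 0.1308.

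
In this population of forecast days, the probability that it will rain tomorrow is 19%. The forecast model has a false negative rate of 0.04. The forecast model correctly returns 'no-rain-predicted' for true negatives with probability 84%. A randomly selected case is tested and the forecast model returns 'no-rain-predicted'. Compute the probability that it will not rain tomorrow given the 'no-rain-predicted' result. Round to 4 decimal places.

Let H be the event that it will rain tomorrow. P(H) = 0.19, so P(¬H) = 0.81. With E the 'no-rain-predicted' result, P(E|H) = 0.04 and P(E|¬H) = 0.84.
P(E) = 0.04·0.19 + 0.84·0.81 = 0.0076000 + 0.68040 = 0.68800.
By Bayes' theorem, P(H|E) = 0.0076000 / 0.68800 = 0.0110. Hence P(¬H|E) = 1 − 0.0110 = 0.9890.

P(¬H | E) ≈ 0.9890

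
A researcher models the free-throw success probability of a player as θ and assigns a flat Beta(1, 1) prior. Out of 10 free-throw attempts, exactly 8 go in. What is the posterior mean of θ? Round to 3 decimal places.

Posterior mean ≈ 0.750

Observing 8 successes and 2 failures updates Beta(1, 1) by adding the success and failure counts to the two shape parameters: α = 1+8 = 9, β = 1+2 = 3.
Posterior mean = α/(α+β) = 9/12 = 0.750.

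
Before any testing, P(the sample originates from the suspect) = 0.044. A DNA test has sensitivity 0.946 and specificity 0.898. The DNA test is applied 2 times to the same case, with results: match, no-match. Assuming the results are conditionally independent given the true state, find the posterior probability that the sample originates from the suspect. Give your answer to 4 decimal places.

Posterior P(H) ≈ 0.0250

Let H be the event that the sample originates from the suspect; start with P(H) = 0.044. P('match'|H) = 0.946, P('match'|¬H) = 0.102.
Update on result 1 ('match'): P(H) ← 0.946·0.0440 / (0.946·0.0440 + 0.102·0.9560) = 0.041624/0.13914 = 0.2992.
Update on result 2 ('no-match'): P(H) ← 0.054·0.2992 / (0.054·0.2992 + 0.898·0.7008) = 0.016155/0.64551 = 0.0250.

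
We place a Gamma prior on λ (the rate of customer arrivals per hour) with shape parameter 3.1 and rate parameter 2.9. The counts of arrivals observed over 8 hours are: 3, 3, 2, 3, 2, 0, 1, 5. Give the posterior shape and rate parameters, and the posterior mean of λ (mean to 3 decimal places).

Posterior: Gamma(shape=22.1, rate=10.9); mean ≈ 2.028

The Poisson likelihood adds the total count to the shape and the number of exposure periods to the rate. Here ∑xᵢ = 19 and n = 8, so shape 3.1→22.1 and rate 2.9→10.9.
Posterior mean = shape/rate = 22.1/10.9 = 2.028.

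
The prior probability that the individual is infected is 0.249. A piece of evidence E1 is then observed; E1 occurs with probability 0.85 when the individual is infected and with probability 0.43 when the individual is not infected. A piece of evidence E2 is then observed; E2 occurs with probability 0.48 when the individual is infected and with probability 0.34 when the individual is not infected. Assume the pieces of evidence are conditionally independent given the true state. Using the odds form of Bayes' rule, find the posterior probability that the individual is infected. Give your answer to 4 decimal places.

Posterior probability ≈ 0.4806

Prior odds = 0.249/(1−0.249) = 0.33156. In log-odds, ln(0.33156) = -1.1040.
Add log likelihood ratios: ln(1.9767) + ln(1.4118) = 1.0263.
Posterior log-odds = -0.077661, so posterior odds = exp(-0.077661) = 0.92528. Converting, P(H|E) = 0.92528/1.9253 = 0.4806.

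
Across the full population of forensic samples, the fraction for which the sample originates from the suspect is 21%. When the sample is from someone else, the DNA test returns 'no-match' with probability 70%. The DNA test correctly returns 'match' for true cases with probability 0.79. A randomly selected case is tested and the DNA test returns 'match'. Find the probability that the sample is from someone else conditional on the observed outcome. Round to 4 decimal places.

Let H be the event that the sample originates from the suspect. P(H) = 0.21, so P(¬H) = 0.79. With E the 'match' result, P(E|H) = 0.79 and P(E|¬H) = 0.3.
P(E) = 0.79·0.21 + 0.3·0.79 = 0.16590 + 0.23700 = 0.40290.
By Bayes' theorem, P(H|E) = 0.16590 / 0.40290 = 0.4118. Hence P(¬H|E) = 1 − 0.4118 = 0.5882.

P(¬H | E) ≈ 0.5882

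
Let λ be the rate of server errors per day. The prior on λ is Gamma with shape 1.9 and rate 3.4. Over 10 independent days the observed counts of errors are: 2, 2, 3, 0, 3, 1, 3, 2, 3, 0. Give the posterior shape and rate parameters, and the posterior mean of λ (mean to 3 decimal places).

Posterior: Gamma(shape=20.9, rate=13.4); mean ≈ 1.560

The Poisson likelihood adds the total count to the shape and the number of exposure periods to the rate. Here ∑xᵢ = 19 and n = 10, so shape 1.9→20.9 and rate 3.4→13.4.
E[λ | data] = 20.9/13.4 = 1.560.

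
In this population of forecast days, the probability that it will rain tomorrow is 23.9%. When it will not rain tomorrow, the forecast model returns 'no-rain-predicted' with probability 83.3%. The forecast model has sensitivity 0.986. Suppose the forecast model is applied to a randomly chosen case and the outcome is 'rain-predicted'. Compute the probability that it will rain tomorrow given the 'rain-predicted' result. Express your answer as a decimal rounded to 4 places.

P(H | E) ≈ 0.6496

Let H be the event that it will rain tomorrow. P(H) = 0.239, so P(¬H) = 0.761. With E the 'rain-predicted' result, P(E|H) = 0.986 and P(E|¬H) = 0.167.
P(E) = 0.986·0.239 + 0.167·0.761 = 0.23565 + 0.12709 = 0.36274.
By Bayes' theorem, P(H|E) = 0.23565 / 0.36274 = 0.6496.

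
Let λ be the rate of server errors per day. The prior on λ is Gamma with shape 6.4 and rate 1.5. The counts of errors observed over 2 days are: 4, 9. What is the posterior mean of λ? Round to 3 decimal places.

Posterior mean ≈ 5.543

Total count ∑xᵢ = 13 over n = 2 days.
Gamma is conjugate to the Poisson likelihood: posterior is Gamma(shape = 6.4+13 = 19.4, rate = 1.5+2 = 3.5).
E[λ | data] = 19.4/3.5 = 5.543.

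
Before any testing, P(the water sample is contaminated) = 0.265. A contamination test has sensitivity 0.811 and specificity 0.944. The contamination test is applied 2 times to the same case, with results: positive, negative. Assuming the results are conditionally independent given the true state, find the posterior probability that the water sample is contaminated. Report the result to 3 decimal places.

Posterior P(H) ≈ 0.511

Let H be the event that the water sample is contaminated; start with P(H) = 0.265. P('positive'|H) = 0.811, P('positive'|¬H) = 0.056.
Update on result 1 ('positive'): P(H) ← 0.811·0.2650 / (0.811·0.2650 + 0.056·0.7350) = 0.21492/0.25608 = 0.8393.
Update on result 2 ('negative'): P(H) ← 0.189·0.8393 / (0.189·0.8393 + 0.944·0.1607) = 0.15862/0.31035 = 0.5111.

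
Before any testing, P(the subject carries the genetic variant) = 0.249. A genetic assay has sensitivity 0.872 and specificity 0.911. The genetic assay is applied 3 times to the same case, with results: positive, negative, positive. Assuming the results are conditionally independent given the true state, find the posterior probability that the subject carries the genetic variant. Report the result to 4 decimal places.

With H the event that the subject carries the genetic variant, the joint likelihood of the observed sequence is P(data|H) = 0.872·0.128·0.872 = 0.097329 and P(data|¬H) = 0.089·0.911·0.089 = 0.0072160.
Bayes: P(H|data) = 0.249·0.097329 / (0.249·0.097329 + 0.751·0.0072160) = 0.024235/0.029654 = 0.8173.

Posterior P(H) ≈ 0.8173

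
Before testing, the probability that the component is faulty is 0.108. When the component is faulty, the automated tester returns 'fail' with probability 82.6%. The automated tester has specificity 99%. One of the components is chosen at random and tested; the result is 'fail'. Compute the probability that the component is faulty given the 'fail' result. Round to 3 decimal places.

P(H | E) ≈ 0.909

Write H for 'the component is faulty'. Prior odds H:¬H = 0.108/0.892 = 0.12108. For the 'fail' outcome, the likelihood ratio is 0.826/0.01 = 82.600.
Posterior odds = 0.12108 × 82.600 = 10.001, so P(H|E) = 10.001/(1+10.001) = 0.909.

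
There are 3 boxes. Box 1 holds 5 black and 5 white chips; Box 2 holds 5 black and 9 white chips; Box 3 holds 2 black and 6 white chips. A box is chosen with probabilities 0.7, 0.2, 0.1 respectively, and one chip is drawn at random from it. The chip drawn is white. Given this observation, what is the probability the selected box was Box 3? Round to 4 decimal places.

Posterior probability ≈ 0.1355

P(white|Box 1) = 0.5; P(white|Box 2) = 0.6429; P(white|Box 3) = 0.75.
Prior × likelihood for each source: 0.7·0.5=0.3500, 0.2·0.6429=0.1286, 0.1·0.75=0.07500. Summing gives P(white) = 0.55357.
P(Box 3 | white) = 0.07500 / 0.55357 = 0.1355.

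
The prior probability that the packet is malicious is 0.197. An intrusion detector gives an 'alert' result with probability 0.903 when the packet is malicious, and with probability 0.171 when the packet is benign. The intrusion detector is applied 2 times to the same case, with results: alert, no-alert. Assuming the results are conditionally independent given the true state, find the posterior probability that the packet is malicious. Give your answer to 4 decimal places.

Posterior P(H) ≈ 0.1316

With H the event that the packet is malicious, the joint likelihood of the observed sequence is P(data|H) = 0.903·0.097 = 0.087591 and P(data|¬H) = 0.171·0.829 = 0.14176.
Bayes: P(H|data) = 0.197·0.087591 / (0.197·0.087591 + 0.803·0.14176) = 0.017255/0.13109 = 0.1316.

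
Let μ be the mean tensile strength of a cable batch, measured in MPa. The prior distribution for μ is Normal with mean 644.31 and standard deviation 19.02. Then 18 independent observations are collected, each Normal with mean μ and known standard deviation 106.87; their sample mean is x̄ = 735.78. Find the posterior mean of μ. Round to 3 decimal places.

With known σ, the Normal prior is conjugate. Weight on the data is w = (n/σ²)/(n/σ² + 1/τ₀²) = 0.00157602/(0.00157602+0.00276426) = 0.36311.
Posterior mean = w·x̄ + (1−w)·μ₀ = 0.36311·735.78 + 0.63689·644.31 = 677.524.

Posterior mean ≈ 677.524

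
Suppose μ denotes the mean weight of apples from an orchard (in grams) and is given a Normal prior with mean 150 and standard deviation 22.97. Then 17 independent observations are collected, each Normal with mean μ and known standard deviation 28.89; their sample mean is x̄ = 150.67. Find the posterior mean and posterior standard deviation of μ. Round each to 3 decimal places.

Posterior mean ≈ 150.613; posterior SD ≈ 6.702

With known σ, the Normal prior is conjugate. Weight on the data is w = (n/σ²)/(n/σ² + 1/τ₀²) = 0.0203683/(0.0203683+0.00189530) = 0.91487.
Posterior mean = w·x̄ + (1−w)·μ₀ = 0.91487·150.67 + 0.085130·150 = 150.613. Posterior variance = 1/(0.0203683+0.00189530) = 44.9165, so SD = 6.702.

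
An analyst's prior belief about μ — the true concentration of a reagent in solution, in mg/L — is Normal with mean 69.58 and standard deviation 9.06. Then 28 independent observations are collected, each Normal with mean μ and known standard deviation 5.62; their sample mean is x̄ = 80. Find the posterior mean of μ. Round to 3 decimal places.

Posterior mean ≈ 79.859

Prior precision 1/τ₀² = 1/9.06² = 0.0121827; data precision n/σ² = 28/5.62² = 0.886514.
Posterior precision = 0.0121827 + 0.886514 = 0.898696.
Posterior mean = (0.0121827·69.58 + 0.886514·80) / 0.898696 = 79.859.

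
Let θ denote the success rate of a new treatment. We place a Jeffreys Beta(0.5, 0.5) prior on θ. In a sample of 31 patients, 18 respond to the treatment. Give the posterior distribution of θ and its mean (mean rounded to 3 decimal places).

Posterior: Beta(18.5, 13.5); mean ≈ 0.578

Observing 18 successes and 13 failures updates Beta(0.5, 0.5) by adding the success and failure counts to the two shape parameters: α = 0.5+18 = 18.5, β = 0.5+13 = 13.5.
E[θ | data] = 18.5/(18.5+13.5) = 0.578.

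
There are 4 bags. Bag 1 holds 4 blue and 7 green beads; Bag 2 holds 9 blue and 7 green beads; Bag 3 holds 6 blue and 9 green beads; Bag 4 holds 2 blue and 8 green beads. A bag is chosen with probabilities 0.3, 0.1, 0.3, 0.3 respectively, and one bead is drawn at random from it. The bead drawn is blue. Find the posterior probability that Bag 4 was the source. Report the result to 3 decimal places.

P(blue|Bag 1) = 0.3636; P(blue|Bag 2) = 0.5625; P(blue|Bag 3) = 0.4; P(blue|Bag 4) = 0.2.
Prior × likelihood for each source: 0.3·0.3636=0.1091, 0.1·0.5625=0.05625, 0.3·0.4=0.1200, 0.3·0.2=0.06000. Summing gives P(blue) = 0.34534.
P(Bag 4 | blue) = 0.06000 / 0.34534 = 0.174.

Posterior probability ≈ 0.174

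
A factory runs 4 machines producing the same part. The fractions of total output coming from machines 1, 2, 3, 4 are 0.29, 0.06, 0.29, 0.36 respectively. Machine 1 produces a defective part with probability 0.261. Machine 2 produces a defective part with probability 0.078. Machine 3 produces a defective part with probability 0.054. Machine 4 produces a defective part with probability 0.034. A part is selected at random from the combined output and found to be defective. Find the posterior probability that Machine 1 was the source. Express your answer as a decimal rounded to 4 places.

Posterior probability ≈ 0.6991

Tabulate prior·likelihood by source: [1] prior 0.29, lik 0.261, product 0.07569; [2] prior 0.06, lik 0.078, product 0.004680; [3] prior 0.29, lik 0.054, product 0.01566; [4] prior 0.36, lik 0.034, product 0.01224.
Normalizing constant = 0.10827; the posterior for Machine 1 is its product over the sum, 0.07569/0.10827 = 0.6991.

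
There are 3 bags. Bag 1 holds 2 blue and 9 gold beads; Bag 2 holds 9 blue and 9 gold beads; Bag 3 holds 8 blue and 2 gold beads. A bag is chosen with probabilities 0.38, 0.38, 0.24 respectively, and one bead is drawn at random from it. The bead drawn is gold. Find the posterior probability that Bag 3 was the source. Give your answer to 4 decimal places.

Tabulate prior·likelihood by source: [1] prior 0.38, lik 0.8182, product 0.3109; [2] prior 0.38, lik 0.5, product 0.1900; [3] prior 0.24, lik 0.2, product 0.04800.
Normalizing constant = 0.54891; the posterior for Bag 3 is its product over the sum, 0.04800/0.54891 = 0.0874.

Posterior probability ≈ 0.0874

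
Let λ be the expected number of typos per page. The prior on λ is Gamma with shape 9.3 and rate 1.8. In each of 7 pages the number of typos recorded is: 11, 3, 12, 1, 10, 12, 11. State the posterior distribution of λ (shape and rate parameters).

The Poisson likelihood adds the total count to the shape and the number of exposure periods to the rate. Here ∑xᵢ = 60 and n = 7, so shape 9.3→69.3 and rate 1.8→8.8.

Posterior: Gamma(shape=69.3, rate=8.8)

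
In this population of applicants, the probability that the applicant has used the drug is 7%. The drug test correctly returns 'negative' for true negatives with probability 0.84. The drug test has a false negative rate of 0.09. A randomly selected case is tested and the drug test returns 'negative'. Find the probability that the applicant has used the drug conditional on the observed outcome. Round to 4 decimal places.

P(H | E) ≈ 0.0080

Let H be the event that the applicant has used the drug. P(H) = 0.07, so P(¬H) = 0.93. With E the 'negative' result, P(E|H) = 0.09 and P(E|¬H) = 0.84.
P(E) = 0.09·0.07 + 0.84·0.93 = 0.0063000 + 0.78120 = 0.78750.
By Bayes' theorem, P(H|E) = 0.0063000 / 0.78750 = 0.0080.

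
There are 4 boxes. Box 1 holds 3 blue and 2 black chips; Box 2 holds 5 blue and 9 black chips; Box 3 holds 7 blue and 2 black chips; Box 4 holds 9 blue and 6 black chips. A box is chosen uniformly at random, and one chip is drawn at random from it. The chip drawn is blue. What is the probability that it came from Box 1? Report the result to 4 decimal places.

P(blue|Box 1) = 0.6; P(blue|Box 2) = 0.3571; P(blue|Box 3) = 0.7778; P(blue|Box 4) = 0.6.
Prior × likelihood for each source: 0.25·0.6=0.1500, 0.25·0.3571=0.08929, 0.25·0.7778=0.1944, 0.25·0.6=0.1500. Summing gives P(blue) = 0.58373.
P(Box 1 | blue) = 0.1500 / 0.58373 = 0.2570.

Posterior probability ≈ 0.2570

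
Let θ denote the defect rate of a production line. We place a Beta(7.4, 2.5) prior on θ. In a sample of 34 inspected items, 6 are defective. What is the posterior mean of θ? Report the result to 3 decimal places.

The binomial likelihood is conjugate to the Beta prior: with 6 successes and 28 failures, the posterior is Beta(7.4+6, 2.5+28) = Beta(13.4, 30.5).
E[θ | data] = 13.4/(13.4+30.5) = 0.305.

Posterior mean ≈ 0.305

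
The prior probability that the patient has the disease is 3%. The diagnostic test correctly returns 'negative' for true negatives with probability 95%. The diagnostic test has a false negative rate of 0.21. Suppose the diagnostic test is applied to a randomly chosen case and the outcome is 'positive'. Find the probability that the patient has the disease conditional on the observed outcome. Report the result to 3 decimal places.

Write H for 'the patient has the disease'. Prior odds H:¬H = 0.03/0.97 = 0.030928. For the 'positive' outcome, the likelihood ratio is 0.79/0.05 = 15.800.
Posterior odds = 0.030928 × 15.800 = 0.48866, so P(H|E) = 0.48866/(1+0.48866) = 0.328.

P(H | E) ≈ 0.328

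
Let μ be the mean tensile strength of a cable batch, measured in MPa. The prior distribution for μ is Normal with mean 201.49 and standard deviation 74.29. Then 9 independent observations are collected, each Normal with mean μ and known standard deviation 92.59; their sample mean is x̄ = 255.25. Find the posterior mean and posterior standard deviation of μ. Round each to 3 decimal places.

Posterior mean ≈ 247.337; posterior SD ≈ 28.502

With known σ, the Normal prior is conjugate. Weight on the data is w = (n/σ²)/(n/σ² + 1/τ₀²) = 0.00104982/(0.00104982+0.00018119) = 0.85281.
Posterior mean = w·x̄ + (1−w)·μ₀ = 0.85281·255.25 + 0.14719·201.49 = 247.337. Posterior variance = 1/(0.00104982+0.00018119) = 812.340, so SD = 28.502.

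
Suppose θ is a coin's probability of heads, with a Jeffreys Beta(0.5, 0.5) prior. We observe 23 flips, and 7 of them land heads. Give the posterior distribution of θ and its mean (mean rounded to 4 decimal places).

Posterior: Beta(7.5, 16.5); mean ≈ 0.3125

Observing 7 successes and 16 failures updates Beta(0.5, 0.5) by adding the success and failure counts to the two shape parameters: α = 0.5+7 = 7.5, β = 0.5+16 = 16.5.
E[θ | data] = 7.5/(7.5+16.5) = 0.3125.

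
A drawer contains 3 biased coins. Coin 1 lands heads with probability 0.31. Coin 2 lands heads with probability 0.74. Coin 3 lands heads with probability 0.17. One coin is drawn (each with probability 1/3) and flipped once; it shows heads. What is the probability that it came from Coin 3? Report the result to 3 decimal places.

P(heads|C1) = 0.31; P(heads|C2) = 0.74; P(heads|C3) = 0.17.
Prior × likelihood for each source: 0.333333·0.31=0.1033, 0.333333·0.74=0.2467, 0.333333·0.17=0.05667. Summing gives P(heads) = 0.40667.
P(Coin 3 | heads) = 0.05667 / 0.40667 = 0.139.

Posterior probability ≈ 0.139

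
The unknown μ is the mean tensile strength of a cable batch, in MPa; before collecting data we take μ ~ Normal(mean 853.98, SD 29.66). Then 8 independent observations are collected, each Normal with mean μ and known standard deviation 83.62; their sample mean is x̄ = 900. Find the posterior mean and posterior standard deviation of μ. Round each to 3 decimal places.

Posterior mean ≈ 877.064; posterior SD ≈ 20.939

Prior precision 1/τ₀² = 1/29.66² = 0.00113673; data precision n/σ² = 8/83.62² = 0.00114411.
Posterior precision = 0.00113673 + 0.00114411 = 0.00228085, giving posterior SD = 1/√0.00228085 = 20.939.
Posterior mean = (0.00113673·853.98 + 0.00114411·900) / 0.00228085 = 877.064.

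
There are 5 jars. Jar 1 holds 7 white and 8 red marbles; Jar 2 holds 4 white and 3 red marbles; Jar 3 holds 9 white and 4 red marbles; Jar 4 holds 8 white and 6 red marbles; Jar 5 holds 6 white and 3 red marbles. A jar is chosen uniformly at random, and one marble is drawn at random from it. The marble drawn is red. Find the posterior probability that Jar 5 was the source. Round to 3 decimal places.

Posterior probability ≈ 0.164

Tabulate prior·likelihood by source: [1] prior 0.2, lik 0.5333, product 0.1067; [2] prior 0.2, lik 0.4286, product 0.08571; [3] prior 0.2, lik 0.3077, product 0.06154; [4] prior 0.2, lik 0.4286, product 0.08571; [5] prior 0.2, lik 0.3333, product 0.06667.
Normalizing constant = 0.40630; the posterior for Jar 5 is its product over the sum, 0.06667/0.40630 = 0.164.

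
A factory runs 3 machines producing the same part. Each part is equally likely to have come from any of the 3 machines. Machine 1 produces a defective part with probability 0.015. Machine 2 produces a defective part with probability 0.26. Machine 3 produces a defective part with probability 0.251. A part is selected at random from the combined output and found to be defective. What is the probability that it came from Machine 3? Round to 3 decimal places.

P(defective|M1) = 0.015; P(defective|M2) = 0.26; P(defective|M3) = 0.251.
Prior × likelihood for each source: 0.333333·0.015=0.005000, 0.333333·0.26=0.08667, 0.333333·0.251=0.08367. Summing gives P(defective) = 0.17533.
P(Machine 3 | defective) = 0.08367 / 0.17533 = 0.477.

Posterior probability ≈ 0.477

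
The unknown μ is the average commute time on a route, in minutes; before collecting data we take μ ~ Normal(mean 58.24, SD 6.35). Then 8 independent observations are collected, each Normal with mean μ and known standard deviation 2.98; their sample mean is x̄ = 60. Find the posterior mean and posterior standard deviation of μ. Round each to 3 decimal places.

Posterior mean ≈ 59.953; posterior SD ≈ 1.039

Prior precision 1/τ₀² = 1/6.35² = 0.0248000; data precision n/σ² = 8/2.98² = 0.900860.
Posterior precision = 0.0248000 + 0.900860 = 0.925660, giving posterior SD = 1/√0.925660 = 1.039.
Posterior mean = (0.0248000·58.24 + 0.900860·60) / 0.925660 = 59.953.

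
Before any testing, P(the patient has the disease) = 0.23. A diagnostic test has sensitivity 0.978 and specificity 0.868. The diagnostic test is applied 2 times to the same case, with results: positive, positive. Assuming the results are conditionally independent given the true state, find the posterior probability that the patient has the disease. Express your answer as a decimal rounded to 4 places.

Posterior P(H) ≈ 0.9425

With H the event that the patient has the disease, the joint likelihood of the observed sequence is P(data|H) = 0.978·0.978 = 0.95648 and P(data|¬H) = 0.132·0.132 = 0.017424.
Bayes: P(H|data) = 0.23·0.95648 / (0.23·0.95648 + 0.77·0.017424) = 0.21999/0.23341 = 0.9425.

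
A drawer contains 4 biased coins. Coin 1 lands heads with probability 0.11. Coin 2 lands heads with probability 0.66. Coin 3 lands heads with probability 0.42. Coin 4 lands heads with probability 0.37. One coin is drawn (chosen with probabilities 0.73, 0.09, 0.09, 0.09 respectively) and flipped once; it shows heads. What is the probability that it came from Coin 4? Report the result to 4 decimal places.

Posterior probability ≈ 0.1580

Tabulate prior·likelihood by source: [1] prior 0.73, lik 0.11, product 0.08030; [2] prior 0.09, lik 0.66, product 0.05940; [3] prior 0.09, lik 0.42, product 0.03780; [4] prior 0.09, lik 0.37, product 0.03330.
Normalizing constant = 0.21080; the posterior for Coin 4 is its product over the sum, 0.03330/0.21080 = 0.1580.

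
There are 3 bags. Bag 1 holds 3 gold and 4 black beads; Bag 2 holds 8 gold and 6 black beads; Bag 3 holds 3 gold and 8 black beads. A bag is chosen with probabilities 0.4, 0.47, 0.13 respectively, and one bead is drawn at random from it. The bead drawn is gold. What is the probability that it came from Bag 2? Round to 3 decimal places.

Tabulate prior·likelihood by source: [1] prior 0.4, lik 0.4286, product 0.1714; [2] prior 0.47, lik 0.5714, product 0.2686; [3] prior 0.13, lik 0.2727, product 0.03545.
Normalizing constant = 0.47545; the posterior for Bag 2 is its product over the sum, 0.2686/0.47545 = 0.565.

Posterior probability ≈ 0.565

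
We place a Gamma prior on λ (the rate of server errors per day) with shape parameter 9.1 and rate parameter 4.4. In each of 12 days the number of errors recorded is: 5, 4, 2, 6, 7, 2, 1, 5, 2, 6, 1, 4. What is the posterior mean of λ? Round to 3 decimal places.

The Poisson likelihood adds the total count to the shape and the number of exposure periods to the rate. Here ∑xᵢ = 45 and n = 12, so shape 9.1→54.1 and rate 4.4→16.4.
E[λ | data] = 54.1/16.4 = 3.299.

Posterior mean ≈ 3.299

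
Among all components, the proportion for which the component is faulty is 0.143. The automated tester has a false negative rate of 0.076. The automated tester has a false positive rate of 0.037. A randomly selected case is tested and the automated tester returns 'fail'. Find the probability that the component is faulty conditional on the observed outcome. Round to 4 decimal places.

Let H be the event that the component is faulty. P(H) = 0.143, so P(¬H) = 0.857. With E the 'fail' result, P(E|H) = 0.924 and P(E|¬H) = 0.037.
P(E) = 0.924·0.143 + 0.037·0.857 = 0.13213 + 0.031709 = 0.16384.
By Bayes' theorem, P(H|E) = 0.13213 / 0.16384 = 0.8065.

P(H | E) ≈ 0.8065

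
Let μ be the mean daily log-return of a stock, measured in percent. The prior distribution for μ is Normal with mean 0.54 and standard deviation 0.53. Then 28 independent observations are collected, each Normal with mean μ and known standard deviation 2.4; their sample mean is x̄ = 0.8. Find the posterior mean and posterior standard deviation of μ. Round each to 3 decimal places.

Prior precision 1/τ₀² = 1/0.53² = 3.55999; data precision n/σ² = 28/2.4² = 4.86111.
Posterior precision = 3.55999 + 4.86111 = 8.42110, giving posterior SD = 1/√8.42110 = 0.345.
Posterior mean = (3.55999·0.54 + 4.86111·0.8) / 8.42110 = 0.690.

Posterior mean ≈ 0.690; posterior SD ≈ 0.345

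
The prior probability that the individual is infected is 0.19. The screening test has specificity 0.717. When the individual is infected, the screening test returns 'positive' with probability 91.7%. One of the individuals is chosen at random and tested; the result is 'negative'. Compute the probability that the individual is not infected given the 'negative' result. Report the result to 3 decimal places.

Let H be the event that the individual is infected. P(H) = 0.19, so P(¬H) = 0.81. With E the 'negative' result, P(E|H) = 0.083 and P(E|¬H) = 0.717.
P(E) = 0.083·0.19 + 0.717·0.81 = 0.015770 + 0.58077 = 0.59654.
By Bayes' theorem, P(H|E) = 0.015770 / 0.59654 = 0.026. Hence P(¬H|E) = 1 − 0.026 = 0.974.

P(¬H | E) ≈ 0.974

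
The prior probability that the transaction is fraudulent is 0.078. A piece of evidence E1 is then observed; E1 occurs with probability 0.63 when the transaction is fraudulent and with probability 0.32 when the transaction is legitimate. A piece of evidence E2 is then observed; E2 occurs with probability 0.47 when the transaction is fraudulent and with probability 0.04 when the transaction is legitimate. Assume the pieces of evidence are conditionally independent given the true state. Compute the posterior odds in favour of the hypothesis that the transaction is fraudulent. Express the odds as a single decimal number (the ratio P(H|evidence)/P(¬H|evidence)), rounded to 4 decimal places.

Prior odds = 0.078/(1−0.078) = 0.084599. In log-odds, ln(0.084599) = -2.4698.
Add log likelihood ratios: ln(1.9688) + ln(11.750) = 3.1413.
Posterior log-odds = 0.67142, so posterior odds = exp(0.67142) = 1.9570.

Posterior odds ≈ 1.9570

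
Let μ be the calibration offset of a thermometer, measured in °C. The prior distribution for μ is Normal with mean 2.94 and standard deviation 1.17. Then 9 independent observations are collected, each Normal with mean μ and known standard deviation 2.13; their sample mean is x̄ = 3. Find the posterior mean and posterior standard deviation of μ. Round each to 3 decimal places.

With known σ, the Normal prior is conjugate. Weight on the data is w = (n/σ²)/(n/σ² + 1/τ₀²) = 1.98373/(1.98373+0.730514) = 0.73086.
Posterior mean = w·x̄ + (1−w)·μ₀ = 0.73086·3 + 0.26914·2.94 = 2.984. Posterior variance = 1/(1.98373+0.730514) = 0.368426, so SD = 0.607.

Posterior mean ≈ 2.984; posterior SD ≈ 0.607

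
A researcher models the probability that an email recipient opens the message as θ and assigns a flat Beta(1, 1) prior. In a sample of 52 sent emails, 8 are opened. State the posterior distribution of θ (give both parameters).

Posterior: Beta(9, 45)

The binomial likelihood is conjugate to the Beta prior: with 8 successes and 44 failures, the posterior is Beta(1+8, 1+44) = Beta(9, 45).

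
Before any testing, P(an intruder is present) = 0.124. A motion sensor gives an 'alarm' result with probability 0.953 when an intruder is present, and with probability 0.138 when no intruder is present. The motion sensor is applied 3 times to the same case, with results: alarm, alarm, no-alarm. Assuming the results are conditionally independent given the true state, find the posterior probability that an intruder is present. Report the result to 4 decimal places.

Let H be the event that an intruder is present; start with P(H) = 0.124. P('alarm'|H) = 0.953, P('alarm'|¬H) = 0.138.
Update on result 1 ('alarm'): P(H) ← 0.953·0.1240 / (0.953·0.1240 + 0.138·0.8760) = 0.11817/0.23906 = 0.4943.
Update on result 2 ('alarm'): P(H) ← 0.953·0.4943 / (0.953·0.4943 + 0.138·0.5057) = 0.47109/0.54087 = 0.8710.
Update on result 3 ('no-alarm'): P(H) ← 0.047·0.8710 / (0.047·0.8710 + 0.862·0.1290) = 0.040936/0.15215 = 0.2690.

Posterior P(H) ≈ 0.2690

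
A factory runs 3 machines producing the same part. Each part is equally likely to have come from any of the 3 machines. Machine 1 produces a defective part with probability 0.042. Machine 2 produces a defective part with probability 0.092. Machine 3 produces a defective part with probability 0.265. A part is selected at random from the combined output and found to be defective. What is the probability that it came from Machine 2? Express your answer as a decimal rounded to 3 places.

Posterior probability ≈ 0.231

P(defective|M1) = 0.042; P(defective|M2) = 0.092; P(defective|M3) = 0.265.
Prior × likelihood for each source: 0.333333·0.042=0.01400, 0.333333·0.092=0.03067, 0.333333·0.265=0.08833. Summing gives P(defective) = 0.13300.
P(Machine 2 | defective) = 0.03067 / 0.13300 = 0.231.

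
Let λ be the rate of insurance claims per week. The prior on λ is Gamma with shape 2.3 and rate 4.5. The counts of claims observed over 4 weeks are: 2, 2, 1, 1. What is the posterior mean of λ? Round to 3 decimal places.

The Poisson likelihood adds the total count to the shape and the number of exposure periods to the rate. Here ∑xᵢ = 6 and n = 4, so shape 2.3→8.3 and rate 4.5→8.5.
Posterior mean = shape/rate = 8.3/8.5 = 0.976.

Posterior mean ≈ 0.976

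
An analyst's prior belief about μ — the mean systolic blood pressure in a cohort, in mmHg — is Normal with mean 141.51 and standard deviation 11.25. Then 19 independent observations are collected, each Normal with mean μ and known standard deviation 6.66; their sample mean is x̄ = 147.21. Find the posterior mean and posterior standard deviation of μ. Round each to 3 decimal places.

Posterior mean ≈ 147.107; posterior SD ≈ 1.514

With known σ, the Normal prior is conjugate. Weight on the data is w = (n/σ²)/(n/σ² + 1/τ₀²) = 0.428356/(0.428356+0.00790123) = 0.98189.
Posterior mean = w·x̄ + (1−w)·μ₀ = 0.98189·147.21 + 0.018111·141.51 = 147.107. Posterior variance = 1/(0.428356+0.00790123) = 2.29222, so SD = 1.514.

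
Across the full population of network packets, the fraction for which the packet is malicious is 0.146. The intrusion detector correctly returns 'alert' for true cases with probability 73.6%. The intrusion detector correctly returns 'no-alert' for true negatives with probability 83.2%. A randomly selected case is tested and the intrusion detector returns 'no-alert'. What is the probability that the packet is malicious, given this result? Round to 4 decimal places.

Let H be the event that the packet is malicious. P(H) = 0.146, so P(¬H) = 0.854. With E the 'no-alert' result, P(E|H) = 0.264 and P(E|¬H) = 0.832.
P(E) = 0.264·0.146 + 0.832·0.854 = 0.038544 + 0.71053 = 0.74907.
By Bayes' theorem, P(H|E) = 0.038544 / 0.74907 = 0.0515.

P(H | E) ≈ 0.0515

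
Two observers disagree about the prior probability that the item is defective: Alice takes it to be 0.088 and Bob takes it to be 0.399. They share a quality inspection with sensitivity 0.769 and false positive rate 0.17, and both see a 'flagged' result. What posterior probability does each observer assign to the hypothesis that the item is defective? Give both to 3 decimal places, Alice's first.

Alice: 0.304; Bob: 0.750

The likelihood ratio for a 'flagged' result is 0.769/0.17 = 4.5235.
Alice: prior odds 0.088/0.912 = 0.096491; posterior odds 0.43648; posterior probability 0.304.
Bob: prior odds 0.399/0.601 = 0.66389; posterior odds 3.0031; posterior probability 0.750.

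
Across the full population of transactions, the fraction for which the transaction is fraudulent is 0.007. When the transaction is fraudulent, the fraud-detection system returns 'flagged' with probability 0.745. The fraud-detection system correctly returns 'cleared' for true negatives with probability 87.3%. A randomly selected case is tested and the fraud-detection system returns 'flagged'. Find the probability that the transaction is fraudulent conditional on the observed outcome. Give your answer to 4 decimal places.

Let H be the event that the transaction is fraudulent. P(H) = 0.007, so P(¬H) = 0.993. With E the 'flagged' result, P(E|H) = 0.745 and P(E|¬H) = 0.127.
P(E) = 0.745·0.007 + 0.127·0.993 = 0.0052150 + 0.12611 = 0.13133.
By Bayes' theorem, P(H|E) = 0.0052150 / 0.13133 = 0.0397.

P(H | E) ≈ 0.0397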